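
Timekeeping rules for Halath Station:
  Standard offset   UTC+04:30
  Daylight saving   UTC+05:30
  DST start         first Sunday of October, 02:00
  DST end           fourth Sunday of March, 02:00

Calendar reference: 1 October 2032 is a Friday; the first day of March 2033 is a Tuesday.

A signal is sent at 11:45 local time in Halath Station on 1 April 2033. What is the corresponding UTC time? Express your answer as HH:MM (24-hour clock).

07:15

1 October 2032 is a Friday, so the first Sunday is October 3.
1 March 2033 is a Tuesday, so the first Sunday is March 6 and the fourth is March 27.
1 April 2033 is outside the daylight-saving period (3 October 2032 – 27 March 2033), so Halath Station is on standard time, UTC+04:30.
11:45 local − 4h30m = 07:15 UTC.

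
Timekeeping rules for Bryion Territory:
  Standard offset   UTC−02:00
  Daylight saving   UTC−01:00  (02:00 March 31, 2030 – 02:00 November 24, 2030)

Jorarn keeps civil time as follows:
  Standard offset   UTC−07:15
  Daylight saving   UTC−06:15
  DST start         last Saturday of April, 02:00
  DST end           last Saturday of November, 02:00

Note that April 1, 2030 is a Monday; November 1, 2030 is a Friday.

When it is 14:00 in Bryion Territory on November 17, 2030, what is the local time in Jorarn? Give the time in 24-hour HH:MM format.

Daylight saving runs 31 March – 24 November; November 17, 2030 is inside that window, so Bryion Territory is at UTC−01:00.
14:00 Bryion Territory + 1h = 15:00 UTC.
1 April 2030 is a Monday, so Saturdays fall on 6, 13, 20, 27; the last is April 27.
1 November 2030 is a Friday, so Saturdays fall on 2, 9, 16, 23, 30; the last is November 30.
At the standard offset (UTC−07:15), 15:00 UTC − 7h15m = 07:45 Jorarn standard time.
The standard-time date in Jorarn, November 17, 2030, lies within the daylight-saving period (27 April – 30 November), so Jorarn is on daylight time, UTC−06:15.
15:00 UTC − 6h15m = 08:45 Jorarn.

08:45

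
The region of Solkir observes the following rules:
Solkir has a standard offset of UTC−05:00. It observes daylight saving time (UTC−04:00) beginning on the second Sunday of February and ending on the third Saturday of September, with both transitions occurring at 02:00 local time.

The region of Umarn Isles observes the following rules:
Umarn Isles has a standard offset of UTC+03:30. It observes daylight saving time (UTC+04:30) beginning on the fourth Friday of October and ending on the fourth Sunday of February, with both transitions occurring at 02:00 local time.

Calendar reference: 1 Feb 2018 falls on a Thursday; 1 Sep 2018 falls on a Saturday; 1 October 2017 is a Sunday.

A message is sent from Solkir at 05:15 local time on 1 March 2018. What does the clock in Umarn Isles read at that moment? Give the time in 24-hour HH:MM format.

1 February 2018 is a Thursday, so the first Sunday is February 4 and the second is February 11.
1 September 2018 is a Saturday, so the first Saturday is September 1 and the third is September 15.
Daylight saving runs 11 February – 15 September; 1 March 2018 is inside that window, so Solkir is at UTC−04:00.
05:15 Solkir + 4h = 09:15 UTC.
1 October 2017 is a Sunday, so the first Friday is October 6 and the fourth is October 27.
1 February 2018 is a Thursday, so the first Sunday is February 4 and the fourth is February 25.
At the standard offset (UTC+03:30), 09:15 UTC + 3h30m = 12:45 Umarn Isles standard time.
Daylight saving runs 27 October 2017 – 25 February 2018; the standard-time date in Umarn Isles, 1 March 2018, is outside that window, so Umarn Isles is on standard time at UTC+03:30.
09:15 UTC + 3h30m = 12:45 Umarn Isles.

12:45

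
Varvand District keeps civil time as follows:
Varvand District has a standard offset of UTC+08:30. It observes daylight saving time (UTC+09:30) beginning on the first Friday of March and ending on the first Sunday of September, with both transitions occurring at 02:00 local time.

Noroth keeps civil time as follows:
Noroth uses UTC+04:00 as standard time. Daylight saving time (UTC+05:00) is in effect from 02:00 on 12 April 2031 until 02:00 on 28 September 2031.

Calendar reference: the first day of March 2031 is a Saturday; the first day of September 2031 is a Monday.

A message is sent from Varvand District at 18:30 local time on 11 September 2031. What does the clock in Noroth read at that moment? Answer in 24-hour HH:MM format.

1 March 2031 is a Saturday, so the first Friday is March 7.
1 September 2031 is a Monday, so the first Sunday is September 7.
Daylight saving runs 7 March – 7 September; 11 September 2031 is outside that window, so Varvand District is on standard time at UTC+08:30.
18:30 Varvand District − 8h30m = 10:00 UTC.
At the standard offset (UTC+04:00), 10:00 UTC + 4h = 14:00 Noroth standard time.
The standard-time date in Noroth, 11 September 2031, falls between 12 April and 28 September, so daylight saving is in effect and Noroth is at UTC+05:00.
10:00 UTC + 5h = 15:00 Noroth.

15:00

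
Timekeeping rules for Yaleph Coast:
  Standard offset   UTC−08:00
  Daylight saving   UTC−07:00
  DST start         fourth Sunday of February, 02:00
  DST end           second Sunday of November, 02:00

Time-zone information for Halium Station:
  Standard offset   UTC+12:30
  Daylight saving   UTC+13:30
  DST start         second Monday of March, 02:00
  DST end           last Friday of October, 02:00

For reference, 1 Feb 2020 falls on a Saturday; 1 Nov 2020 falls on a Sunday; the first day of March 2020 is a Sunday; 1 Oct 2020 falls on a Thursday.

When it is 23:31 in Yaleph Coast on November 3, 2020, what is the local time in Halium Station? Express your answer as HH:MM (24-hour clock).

1 February 2020 is a Saturday, so the first Sunday is February 2 and the fourth is February 23.
1 November 2020 is a Sunday, so the first Sunday is November 1 and the second is November 8.
November 3, 2020 falls between 23 February and 8 November, so daylight saving is in effect and Yaleph Coast is at UTC−07:00.
23:31 Yaleph Coast + 7h = 06:31 UTC (rolling into the next day, 4 November 2020).
1 March 2020 is a Sunday, so the first Monday is March 2 and the second is March 9.
1 October 2020 is a Thursday, so Fridays fall on 2, 9, 16, 23, 30; the last is October 30.
At the standard offset (UTC+12:30), 06:31 UTC + 12h30m = 19:01 Halium Station standard time.
The standard-time date in Halium Station, November 4, 2020, does not fall between 9 March and 30 October, so daylight saving is not in effect and Halium Station is at UTC+12:30.
06:31 UTC + 12h30m = 19:01 Halium Station.

19:01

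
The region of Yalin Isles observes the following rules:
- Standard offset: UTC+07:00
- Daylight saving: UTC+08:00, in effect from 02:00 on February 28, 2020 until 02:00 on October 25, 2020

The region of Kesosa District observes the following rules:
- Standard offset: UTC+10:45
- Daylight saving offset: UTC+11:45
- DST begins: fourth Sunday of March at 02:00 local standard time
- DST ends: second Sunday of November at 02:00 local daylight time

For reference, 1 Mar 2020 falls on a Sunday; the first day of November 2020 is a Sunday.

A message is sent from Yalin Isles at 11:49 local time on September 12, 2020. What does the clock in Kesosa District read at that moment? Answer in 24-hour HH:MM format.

15:34

September 12, 2020 falls between 28 February and 25 October, so daylight saving is in effect and Yalin Isles is at UTC+08:00.
11:49 Yalin Isles − 8h = 03:49 UTC.
1 March 2020 is a Sunday, so the first Sunday is March 1 and the fourth is March 22.
1 November 2020 is a Sunday, so the first Sunday is November 1 and the second is November 8.
At the standard offset (UTC+10:45), 03:49 UTC + 10h45m = 14:34 Kesosa District standard time.
Daylight saving runs 22 March – 8 November; the standard-time date in Kesosa District, September 12, 2020, is inside that window, so Kesosa District is at UTC+11:45.
03:49 UTC + 11h45m = 15:34 Kesosa District.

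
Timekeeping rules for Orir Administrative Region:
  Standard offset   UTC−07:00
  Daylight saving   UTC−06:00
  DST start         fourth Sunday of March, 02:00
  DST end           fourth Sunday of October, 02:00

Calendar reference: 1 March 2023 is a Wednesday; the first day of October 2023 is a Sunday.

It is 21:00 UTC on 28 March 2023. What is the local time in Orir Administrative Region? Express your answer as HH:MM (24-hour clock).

15:00

1 March 2023 is a Wednesday, so the first Sunday is March 5 and the fourth is March 26.
1 October 2023 is a Sunday, so the first Sunday is October 1 and the fourth is October 22.
At the standard offset (UTC−07:00), 21:00 UTC − 7h = 14:00 Orir Administrative Region standard time.
Daylight saving runs 26 March – 22 October; the standard-time date in Orir Administrative Region, 28 March 2023, is inside that window, so Orir Administrative Region is at UTC−06:00.
21:00 UTC − 6h = 15:00 local.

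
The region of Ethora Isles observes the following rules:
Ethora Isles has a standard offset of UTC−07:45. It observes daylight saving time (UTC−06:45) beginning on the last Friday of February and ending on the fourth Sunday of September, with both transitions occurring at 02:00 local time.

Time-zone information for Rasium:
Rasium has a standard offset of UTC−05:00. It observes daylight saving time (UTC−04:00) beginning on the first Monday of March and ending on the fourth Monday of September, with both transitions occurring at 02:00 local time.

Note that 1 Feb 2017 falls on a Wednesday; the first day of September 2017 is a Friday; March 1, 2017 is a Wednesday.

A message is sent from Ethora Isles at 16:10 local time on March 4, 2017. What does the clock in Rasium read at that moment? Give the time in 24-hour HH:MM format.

17:55

1 February 2017 is a Wednesday, so Fridays fall on 3, 10, 17, 24; the last is February 24.
1 September 2017 is a Friday, so the first Sunday is September 3 and the fourth is September 24.
Daylight saving runs 24 February – 24 September; March 4, 2017 is inside that window, so Ethora Isles is at UTC−06:45.
16:10 Ethora Isles + 6h45m = 22:55 UTC.
1 March 2017 is a Wednesday, so the first Monday is March 6.
1 September 2017 is a Friday, so the first Monday is September 4 and the fourth is September 25.
At the standard offset (UTC−05:00), 22:55 UTC − 5h = 17:55 Rasium standard time.
The standard-time date in Rasium, March 4, 2017, is outside the daylight-saving period (6 March – 25 September), so Rasium is on standard time, UTC−05:00.
22:55 UTC − 5h = 17:55 Rasium.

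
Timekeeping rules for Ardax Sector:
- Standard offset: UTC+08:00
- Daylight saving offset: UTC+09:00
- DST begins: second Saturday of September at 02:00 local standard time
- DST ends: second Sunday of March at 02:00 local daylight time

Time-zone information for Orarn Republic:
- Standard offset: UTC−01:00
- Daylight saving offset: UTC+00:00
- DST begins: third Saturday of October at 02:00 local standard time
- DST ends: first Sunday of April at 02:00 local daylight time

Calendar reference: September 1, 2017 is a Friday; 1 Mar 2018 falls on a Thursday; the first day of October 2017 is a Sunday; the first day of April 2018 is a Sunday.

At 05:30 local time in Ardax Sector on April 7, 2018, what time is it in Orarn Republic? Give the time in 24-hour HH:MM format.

1 September 2017 is a Friday, so the first Saturday is September 2 and the second is September 9.
1 March 2018 is a Thursday, so the first Sunday is March 4 and the second is March 11.
Daylight saving runs 9 September 2017 – 11 March 2018; April 7, 2018 is outside that window, so Ardax Sector is on standard time at UTC+08:00.
05:30 Ardax Sector − 8h = 21:30 UTC (rolling into the previous day, 6 April 2018).
1 October 2017 is a Sunday, so the first Saturday is October 7 and the third is October 21.
1 April 2018 is a Sunday, so the first Sunday is April 1.
At the standard offset (UTC−01:00), 21:30 UTC − 1h = 20:30 Orarn Republic standard time.
The standard-time date in Orarn Republic, April 6, 2018, does not fall between 21 October 2017 and 1 April 2018, so daylight saving is not in effect and Orarn Republic is at UTC−01:00.
21:30 UTC − 1h = 20:30 Orarn Republic.

20:30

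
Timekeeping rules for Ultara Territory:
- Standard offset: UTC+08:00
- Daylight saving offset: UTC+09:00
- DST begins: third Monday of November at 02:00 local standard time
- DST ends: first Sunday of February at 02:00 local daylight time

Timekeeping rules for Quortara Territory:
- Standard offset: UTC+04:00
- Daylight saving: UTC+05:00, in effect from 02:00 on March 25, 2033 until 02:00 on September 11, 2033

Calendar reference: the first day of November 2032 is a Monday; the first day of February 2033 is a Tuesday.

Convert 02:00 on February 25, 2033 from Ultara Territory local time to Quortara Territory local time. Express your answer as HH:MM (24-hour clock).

22:00

1 November 2032 is a Monday, so the first Monday is November 1 and the third is November 15.
1 February 2033 is a Tuesday, so the first Sunday is February 6.
February 25, 2033 does not fall between 15 November 2032 and 6 February 2033, so daylight saving is not in effect and Ultara Territory is at UTC+08:00.
02:00 Ultara Territory − 8h = 18:00 UTC (rolling into the previous day, 24 February 2033).
At the standard offset (UTC+04:00), 18:00 UTC + 4h = 22:00 Quortara Territory standard time.
The standard-time date in Quortara Territory, February 24, 2033, does not fall between 25 March and 11 September, so daylight saving is not in effect and Quortara Territory is at UTC+04:00.
18:00 UTC + 4h = 22:00 Quortara Territory.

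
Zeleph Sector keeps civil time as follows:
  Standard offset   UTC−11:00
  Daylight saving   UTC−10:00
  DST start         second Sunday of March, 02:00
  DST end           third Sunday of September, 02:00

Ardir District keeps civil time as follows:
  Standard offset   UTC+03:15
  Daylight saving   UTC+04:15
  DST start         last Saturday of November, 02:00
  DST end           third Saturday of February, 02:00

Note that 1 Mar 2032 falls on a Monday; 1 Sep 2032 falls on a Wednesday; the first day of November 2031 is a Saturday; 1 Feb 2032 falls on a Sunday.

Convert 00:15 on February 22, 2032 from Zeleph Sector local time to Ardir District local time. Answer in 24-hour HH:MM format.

1 March 2032 is a Monday, so the first Sunday is March 7 and the second is March 14.
1 September 2032 is a Wednesday, so the first Sunday is September 5 and the third is September 19.
February 22, 2032 does not fall between 14 March and 19 September, so daylight saving is not in effect and Zeleph Sector is at UTC−11:00.
00:15 Zeleph Sector + 11h = 11:15 UTC.
1 November 2031 is a Saturday, so Saturdays fall on 1, 8, 15, 22, 29; the last is November 29.
1 February 2032 is a Sunday, so the first Saturday is February 7 and the third is February 21.
At the standard offset (UTC+03:15), 11:15 UTC + 3h15m = 14:30 Ardir District standard time.
The standard-time date in Ardir District, February 22, 2032, is outside the daylight-saving period (29 November 2031 – 21 February 2032), so Ardir District is on standard time, UTC+03:15.
11:15 UTC + 3h15m = 14:30 Ardir District.

14:30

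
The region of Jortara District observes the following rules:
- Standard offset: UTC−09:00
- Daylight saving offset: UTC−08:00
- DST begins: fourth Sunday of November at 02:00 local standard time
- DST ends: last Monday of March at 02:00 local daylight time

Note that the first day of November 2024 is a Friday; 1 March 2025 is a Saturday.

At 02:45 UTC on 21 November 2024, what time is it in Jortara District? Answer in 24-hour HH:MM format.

17:45

1 November 2024 is a Friday, so the first Sunday is November 3 and the fourth is November 24.
1 March 2025 is a Saturday, so Mondays fall on 3, 10, 17, 24, 31; the last is March 31.
At the standard offset (UTC−09:00), 02:45 UTC − 9h = 17:45 Jortara District standard time (rolling into the previous day, 20 November 2024).
Daylight saving runs 24 November 2024 – 31 March 2025; the standard-time date in Jortara District, 20 November 2024, is outside that window, so Jortara District is on standard time at UTC−09:00.
02:45 UTC − 9h = 17:45 local (rolling into the previous day, 20 November 2024).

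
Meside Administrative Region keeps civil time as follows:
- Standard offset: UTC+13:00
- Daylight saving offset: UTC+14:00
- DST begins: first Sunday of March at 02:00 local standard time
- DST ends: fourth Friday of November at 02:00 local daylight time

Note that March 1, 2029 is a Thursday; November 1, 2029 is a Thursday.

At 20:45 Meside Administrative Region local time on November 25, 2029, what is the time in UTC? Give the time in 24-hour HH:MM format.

1 March 2029 is a Thursday, so the first Sunday is March 4.
1 November 2029 is a Thursday, so the first Friday is November 2 and the fourth is November 23.
November 25, 2029 does not fall between 4 March and 23 November, so daylight saving is not in effect and Meside Administrative Region is at UTC+13:00.
20:45 local − 13h = 07:45 UTC.

07:45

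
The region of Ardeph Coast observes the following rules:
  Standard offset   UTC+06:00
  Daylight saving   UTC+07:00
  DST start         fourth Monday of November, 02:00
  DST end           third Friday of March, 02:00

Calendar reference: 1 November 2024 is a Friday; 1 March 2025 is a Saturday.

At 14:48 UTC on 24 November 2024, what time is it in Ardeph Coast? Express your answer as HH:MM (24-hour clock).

1 November 2024 is a Friday, so the first Monday is November 4 and the fourth is November 25.
1 March 2025 is a Saturday, so the first Friday is March 7 and the third is March 21.
At the standard offset (UTC+06:00), 14:48 UTC + 6h = 20:48 Ardeph Coast standard time.
The standard-time date in Ardeph Coast, 24 November 2024, does not fall between 25 November 2024 and 21 March 2025, so daylight saving is not in effect and Ardeph Coast is at UTC+06:00.
14:48 UTC + 6h = 20:48 local.

20:48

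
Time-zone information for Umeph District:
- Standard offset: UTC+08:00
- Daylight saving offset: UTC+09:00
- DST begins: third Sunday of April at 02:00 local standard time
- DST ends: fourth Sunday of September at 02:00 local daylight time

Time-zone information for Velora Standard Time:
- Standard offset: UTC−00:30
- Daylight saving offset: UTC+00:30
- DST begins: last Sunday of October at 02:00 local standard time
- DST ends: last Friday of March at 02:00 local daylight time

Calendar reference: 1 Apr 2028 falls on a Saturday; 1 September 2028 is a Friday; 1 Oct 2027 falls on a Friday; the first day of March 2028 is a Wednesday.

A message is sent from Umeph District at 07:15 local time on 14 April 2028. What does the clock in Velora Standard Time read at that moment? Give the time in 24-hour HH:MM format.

22:45

1 April 2028 is a Saturday, so the first Sunday is April 2 and the third is April 16.
1 September 2028 is a Friday, so the first Sunday is September 3 and the fourth is September 24.
Daylight saving runs 16 April – 24 September; 14 April 2028 is outside that window, so Umeph District is on standard time at UTC+08:00.
07:15 Umeph District − 8h = 23:15 UTC (rolling into the previous day, 13 April 2028).
1 October 2027 is a Friday, so Sundays fall on 3, 10, 17, 24, 31; the last is October 31.
1 March 2028 is a Wednesday, so Fridays fall on 3, 10, 17, 24, 31; the last is March 31.
At the standard offset (UTC−00:30), 23:15 UTC − 0h30m = 22:45 Velora Standard Time standard time.
The standard-time date in Velora Standard Time, 13 April 2028, is outside the daylight-saving period (31 October 2027 – 31 March 2028), so Velora Standard Time is on standard time, UTC−00:30.
23:15 UTC − 0h30m = 22:45 Velora Standard Time.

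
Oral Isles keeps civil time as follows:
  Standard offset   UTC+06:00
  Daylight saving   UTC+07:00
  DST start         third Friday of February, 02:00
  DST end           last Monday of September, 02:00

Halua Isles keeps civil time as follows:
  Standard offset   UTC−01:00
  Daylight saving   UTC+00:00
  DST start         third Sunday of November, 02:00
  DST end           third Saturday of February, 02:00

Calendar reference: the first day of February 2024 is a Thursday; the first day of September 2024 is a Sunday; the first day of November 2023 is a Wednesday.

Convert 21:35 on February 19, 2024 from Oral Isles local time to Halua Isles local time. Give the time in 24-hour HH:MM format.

1 February 2024 is a Thursday, so the first Friday is February 2 and the third is February 16.
1 September 2024 is a Sunday, so Mondays fall on 2, 9, 16, 23, 30; the last is September 30.
February 19, 2024 falls between 16 February and 30 September, so daylight saving is in effect and Oral Isles is at UTC+07:00.
21:35 Oral Isles − 7h = 14:35 UTC.
1 November 2023 is a Wednesday, so the first Sunday is November 5 and the third is November 19.
1 February 2024 is a Thursday, so the first Saturday is February 3 and the third is February 17.
At the standard offset (UTC−01:00), 14:35 UTC − 1h = 13:35 Halua Isles standard time.
Daylight saving runs 19 November 2023 – 17 February 2024; the standard-time date in Halua Isles, February 19, 2024, is outside that window, so Halua Isles is on standard time at UTC−01:00.
14:35 UTC − 1h = 13:35 Halua Isles.

13:35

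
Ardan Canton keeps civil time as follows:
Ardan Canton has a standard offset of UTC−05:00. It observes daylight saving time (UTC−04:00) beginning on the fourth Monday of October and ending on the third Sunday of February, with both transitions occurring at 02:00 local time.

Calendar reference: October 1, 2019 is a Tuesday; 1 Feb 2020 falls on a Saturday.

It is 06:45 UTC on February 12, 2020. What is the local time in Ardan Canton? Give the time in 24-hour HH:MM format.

02:45

1 October 2019 is a Tuesday, so the first Monday is October 7 and the fourth is October 28.
1 February 2020 is a Saturday, so the first Sunday is February 2 and the third is February 16.
At the standard offset (UTC−05:00), 06:45 UTC − 5h = 01:45 Ardan Canton standard time.
The standard-time date in Ardan Canton, February 12, 2020, falls between 28 October 2019 and 16 February 2020, so daylight saving is in effect and Ardan Canton is at UTC−04:00.
06:45 UTC − 4h = 02:45 local.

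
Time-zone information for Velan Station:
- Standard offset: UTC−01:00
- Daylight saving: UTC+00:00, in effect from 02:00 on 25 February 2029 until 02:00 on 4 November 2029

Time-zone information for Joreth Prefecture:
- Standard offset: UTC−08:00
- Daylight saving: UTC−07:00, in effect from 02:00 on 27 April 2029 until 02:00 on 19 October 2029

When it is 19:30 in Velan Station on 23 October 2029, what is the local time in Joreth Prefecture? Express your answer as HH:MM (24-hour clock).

Daylight saving runs 25 February – 4 November; 23 October 2029 is inside that window, so Velan Station is at UTC+00:00.
19:30 Velan Station − 0h = 19:30 UTC.
At the standard offset (UTC−08:00), 19:30 UTC − 8h = 11:30 Joreth Prefecture standard time.
The standard-time date in Joreth Prefecture, 23 October 2029, does not fall between 27 April and 19 October, so daylight saving is not in effect and Joreth Prefecture is at UTC−08:00.
19:30 UTC − 8h = 11:30 Joreth Prefecture.

11:30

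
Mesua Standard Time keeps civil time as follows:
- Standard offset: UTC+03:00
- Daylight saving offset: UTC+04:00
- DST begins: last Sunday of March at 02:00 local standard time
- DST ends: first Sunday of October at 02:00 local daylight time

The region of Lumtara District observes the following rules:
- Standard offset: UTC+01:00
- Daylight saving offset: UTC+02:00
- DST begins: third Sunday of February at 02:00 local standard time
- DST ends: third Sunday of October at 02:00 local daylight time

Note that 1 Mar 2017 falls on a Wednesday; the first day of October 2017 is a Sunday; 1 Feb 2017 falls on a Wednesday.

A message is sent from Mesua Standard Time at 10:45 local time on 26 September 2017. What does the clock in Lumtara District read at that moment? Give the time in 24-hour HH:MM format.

08:45

1 March 2017 is a Wednesday, so Sundays fall on 5, 12, 19, 26; the last is March 26.
1 October 2017 is a Sunday, so the first Sunday is October 1.
26 September 2017 lies within the daylight-saving period (26 March – 1 October), so Mesua Standard Time is on daylight time, UTC+04:00.
10:45 Mesua Standard Time − 4h = 06:45 UTC.
1 February 2017 is a Wednesday, so the first Sunday is February 5 and the third is February 19.
1 October 2017 is a Sunday, so the first Sunday is October 1 and the third is October 15.
At the standard offset (UTC+01:00), 06:45 UTC + 1h = 07:45 Lumtara District standard time.
The standard-time date in Lumtara District, 26 September 2017, lies within the daylight-saving period (19 February – 15 October), so Lumtara District is on daylight time, UTC+02:00.
06:45 UTC + 2h = 08:45 Lumtara District.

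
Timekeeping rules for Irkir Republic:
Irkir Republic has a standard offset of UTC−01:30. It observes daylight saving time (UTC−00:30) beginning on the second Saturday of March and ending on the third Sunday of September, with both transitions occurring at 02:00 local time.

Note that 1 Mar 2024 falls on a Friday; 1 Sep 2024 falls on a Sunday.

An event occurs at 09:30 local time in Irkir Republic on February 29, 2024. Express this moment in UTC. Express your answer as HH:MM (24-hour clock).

1 March 2024 is a Friday, so the first Saturday is March 2 and the second is March 9.
1 September 2024 is a Sunday, so the first Sunday is September 1 and the third is September 15.
February 29, 2024 is outside the daylight-saving period (9 March – 15 September), so Irkir Republic is on standard time, UTC−01:30.
09:30 local + 1h30m = 11:00 UTC.

11:00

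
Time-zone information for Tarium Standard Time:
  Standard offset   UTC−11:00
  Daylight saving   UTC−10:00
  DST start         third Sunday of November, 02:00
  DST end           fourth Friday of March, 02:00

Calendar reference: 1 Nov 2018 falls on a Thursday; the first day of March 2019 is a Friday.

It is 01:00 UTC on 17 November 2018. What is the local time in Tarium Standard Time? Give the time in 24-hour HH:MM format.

14:00

1 November 2018 is a Thursday, so the first Sunday is November 4 and the third is November 18.
1 March 2019 is a Friday, so the first Friday is March 1 and the fourth is March 22.
At the standard offset (UTC−11:00), 01:00 UTC − 11h = 14:00 Tarium Standard Time standard time (rolling into the previous day, 16 November 2018).
Daylight saving runs 18 November 2018 – 22 March 2019; the standard-time date in Tarium Standard Time, 16 November 2018, is outside that window, so Tarium Standard Time is on standard time at UTC−11:00.
01:00 UTC − 11h = 14:00 local (rolling into the previous day, 16 November 2018).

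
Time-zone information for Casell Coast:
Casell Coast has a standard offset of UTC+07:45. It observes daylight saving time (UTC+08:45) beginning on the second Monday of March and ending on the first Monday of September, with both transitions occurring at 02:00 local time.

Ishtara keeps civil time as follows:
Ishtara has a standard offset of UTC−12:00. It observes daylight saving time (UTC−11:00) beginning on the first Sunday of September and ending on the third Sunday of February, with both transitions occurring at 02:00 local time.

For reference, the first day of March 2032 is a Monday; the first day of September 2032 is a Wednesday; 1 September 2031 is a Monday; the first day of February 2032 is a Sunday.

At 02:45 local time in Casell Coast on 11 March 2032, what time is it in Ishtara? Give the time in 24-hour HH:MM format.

1 March 2032 is a Monday, so the first Monday is March 1 and the second is March 8.
1 September 2032 is a Wednesday, so the first Monday is September 6.
11 March 2032 falls between 8 March and 6 September, so daylight saving is in effect and Casell Coast is at UTC+08:45.
02:45 Casell Coast − 8h45m = 18:00 UTC (rolling into the previous day, 10 March 2032).
1 September 2031 is a Monday, so the first Sunday is September 7.
1 February 2032 is a Sunday, so the first Sunday is February 1 and the third is February 15.
At the standard offset (UTC−12:00), 18:00 UTC − 12h = 06:00 Ishtara standard time.
The standard-time date in Ishtara, 10 March 2032, is outside the daylight-saving period (7 September 2031 – 15 February 2032), so Ishtara is on standard time, UTC−12:00.
18:00 UTC − 12h = 06:00 Ishtara.

06:00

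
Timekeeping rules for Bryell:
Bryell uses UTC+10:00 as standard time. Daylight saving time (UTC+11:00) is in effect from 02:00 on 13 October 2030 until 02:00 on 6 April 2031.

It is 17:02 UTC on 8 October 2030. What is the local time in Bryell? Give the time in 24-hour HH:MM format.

At the standard offset (UTC+10:00), 17:02 UTC + 10h = 03:02 Bryell standard time (rolling into the next day, 9 October 2030).
Daylight saving runs 13 October 2030 – 6 April 2031; the standard-time date in Bryell, 9 October 2030, is outside that window, so Bryell is on standard time at UTC+10:00.
17:02 UTC + 10h = 03:02 local (rolling into the next day, 9 October 2030).

03:02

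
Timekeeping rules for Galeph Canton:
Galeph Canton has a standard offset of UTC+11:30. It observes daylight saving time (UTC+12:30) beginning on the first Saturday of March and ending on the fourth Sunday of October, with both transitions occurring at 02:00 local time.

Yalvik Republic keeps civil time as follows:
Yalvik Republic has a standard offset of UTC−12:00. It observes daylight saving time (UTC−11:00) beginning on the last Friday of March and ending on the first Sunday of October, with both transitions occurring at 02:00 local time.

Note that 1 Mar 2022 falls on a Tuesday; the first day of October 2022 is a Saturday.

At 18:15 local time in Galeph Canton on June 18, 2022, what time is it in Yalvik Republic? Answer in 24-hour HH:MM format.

1 March 2022 is a Tuesday, so the first Saturday is March 5.
1 October 2022 is a Saturday, so the first Sunday is October 2 and the fourth is October 23.
June 18, 2022 lies within the daylight-saving period (5 March – 23 October), so Galeph Canton is on daylight time, UTC+12:30.
18:15 Galeph Canton − 12h30m = 05:45 UTC.
1 March 2022 is a Tuesday, so Fridays fall on 4, 11, 18, 25; the last is March 25.
1 October 2022 is a Saturday, so the first Sunday is October 2.
At the standard offset (UTC−12:00), 05:45 UTC − 12h = 17:45 Yalvik Republic standard time (rolling into the previous day, 17 June 2022).
The standard-time date in Yalvik Republic, June 17, 2022, falls between 25 March and 2 October, so daylight saving is in effect and Yalvik Republic is at UTC−11:00.
05:45 UTC − 11h = 18:45 Yalvik Republic (rolling into the previous day, 17 June 2022).

18:45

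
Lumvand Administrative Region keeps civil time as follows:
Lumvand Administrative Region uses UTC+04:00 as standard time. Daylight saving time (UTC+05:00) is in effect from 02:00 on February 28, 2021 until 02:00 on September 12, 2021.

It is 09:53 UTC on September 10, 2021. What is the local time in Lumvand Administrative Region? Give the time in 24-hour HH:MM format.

At the standard offset (UTC+04:00), 09:53 UTC + 4h = 13:53 Lumvand Administrative Region standard time.
The standard-time date in Lumvand Administrative Region, September 10, 2021, lies within the daylight-saving period (28 February – 12 September), so Lumvand Administrative Region is on daylight time, UTC+05:00.
09:53 UTC + 5h = 14:53 local.

14:53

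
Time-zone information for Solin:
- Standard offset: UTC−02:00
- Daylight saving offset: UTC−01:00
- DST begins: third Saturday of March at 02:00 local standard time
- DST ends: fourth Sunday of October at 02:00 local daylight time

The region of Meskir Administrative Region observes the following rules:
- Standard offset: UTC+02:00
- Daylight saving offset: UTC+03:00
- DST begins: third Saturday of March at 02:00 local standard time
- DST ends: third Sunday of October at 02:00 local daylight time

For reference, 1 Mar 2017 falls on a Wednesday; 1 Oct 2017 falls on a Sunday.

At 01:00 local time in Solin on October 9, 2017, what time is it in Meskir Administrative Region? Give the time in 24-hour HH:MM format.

1 March 2017 is a Wednesday, so the first Saturday is March 4 and the third is March 18.
1 October 2017 is a Sunday, so the first Sunday is October 1 and the fourth is October 22.
October 9, 2017 falls between 18 March and 22 October, so daylight saving is in effect and Solin is at UTC−01:00.
01:00 Solin + 1h = 02:00 UTC.
1 March 2017 is a Wednesday, so the first Saturday is March 4 and the third is March 18.
1 October 2017 is a Sunday, so the first Sunday is October 1 and the third is October 15.
At the standard offset (UTC+02:00), 02:00 UTC + 2h = 04:00 Meskir Administrative Region standard time.
Daylight saving runs 18 March – 15 October; the standard-time date in Meskir Administrative Region, October 9, 2017, is inside that window, so Meskir Administrative Region is at UTC+03:00.
02:00 UTC + 3h = 05:00 Meskir Administrative Region.

05:00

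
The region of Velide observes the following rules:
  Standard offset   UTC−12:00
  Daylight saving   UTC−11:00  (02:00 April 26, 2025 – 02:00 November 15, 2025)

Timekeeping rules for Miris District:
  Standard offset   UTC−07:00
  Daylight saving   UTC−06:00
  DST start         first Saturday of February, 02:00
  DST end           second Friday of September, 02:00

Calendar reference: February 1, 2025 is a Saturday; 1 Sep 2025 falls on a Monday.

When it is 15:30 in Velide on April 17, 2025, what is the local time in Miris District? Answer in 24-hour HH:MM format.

April 17, 2025 is outside the daylight-saving period (26 April – 15 November), so Velide is on standard time, UTC−12:00.
15:30 Velide + 12h = 03:30 UTC (rolling into the next day, 18 April 2025).
1 February 2025 is a Saturday, so the first Saturday is February 1.
1 September 2025 is a Monday, so the first Friday is September 5 and the second is September 12.
At the standard offset (UTC−07:00), 03:30 UTC − 7h = 20:30 Miris District standard time (rolling into the previous day, 17 April 2025).
The standard-time date in Miris District, April 17, 2025, falls between 1 February and 12 September, so daylight saving is in effect and Miris District is at UTC−06:00.
03:30 UTC − 6h = 21:30 Miris District (rolling into the previous day, 17 April 2025).

21:30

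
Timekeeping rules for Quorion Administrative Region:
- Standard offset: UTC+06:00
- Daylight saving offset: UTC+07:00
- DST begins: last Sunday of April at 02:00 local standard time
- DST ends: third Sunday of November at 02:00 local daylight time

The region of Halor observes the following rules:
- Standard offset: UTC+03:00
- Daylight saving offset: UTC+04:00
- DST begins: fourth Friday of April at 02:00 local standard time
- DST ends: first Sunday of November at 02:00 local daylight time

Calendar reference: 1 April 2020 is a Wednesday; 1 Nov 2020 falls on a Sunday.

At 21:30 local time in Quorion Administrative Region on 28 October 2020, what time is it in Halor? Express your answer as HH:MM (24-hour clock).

18:30

1 April 2020 is a Wednesday, so Sundays fall on 5, 12, 19, 26; the last is April 26.
1 November 2020 is a Sunday, so the first Sunday is November 1 and the third is November 15.
Daylight saving runs 26 April – 15 November; 28 October 2020 is inside that window, so Quorion Administrative Region is at UTC+07:00.
21:30 Quorion Administrative Region − 7h = 14:30 UTC.
1 April 2020 is a Wednesday, so the first Friday is April 3 and the fourth is April 24.
1 November 2020 is a Sunday, so the first Sunday is November 1.
At the standard offset (UTC+03:00), 14:30 UTC + 3h = 17:30 Halor standard time.
The standard-time date in Halor, 28 October 2020, lies within the daylight-saving period (24 April – 1 November), so Halor is on daylight time, UTC+04:00.
14:30 UTC + 4h = 18:30 Halor.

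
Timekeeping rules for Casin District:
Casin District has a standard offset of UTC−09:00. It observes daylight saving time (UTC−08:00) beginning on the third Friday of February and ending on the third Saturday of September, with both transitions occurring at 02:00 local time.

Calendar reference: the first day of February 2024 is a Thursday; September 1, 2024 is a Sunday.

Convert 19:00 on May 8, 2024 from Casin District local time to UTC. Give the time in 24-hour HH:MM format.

1 February 2024 is a Thursday, so the first Friday is February 2 and the third is February 16.
1 September 2024 is a Sunday, so the first Saturday is September 7 and the third is September 21.
May 8, 2024 falls between 16 February and 21 September, so daylight saving is in effect and Casin District is at UTC−08:00.
19:00 local + 8h = 03:00 UTC (rolling into the next day, 9 May 2024).

03:00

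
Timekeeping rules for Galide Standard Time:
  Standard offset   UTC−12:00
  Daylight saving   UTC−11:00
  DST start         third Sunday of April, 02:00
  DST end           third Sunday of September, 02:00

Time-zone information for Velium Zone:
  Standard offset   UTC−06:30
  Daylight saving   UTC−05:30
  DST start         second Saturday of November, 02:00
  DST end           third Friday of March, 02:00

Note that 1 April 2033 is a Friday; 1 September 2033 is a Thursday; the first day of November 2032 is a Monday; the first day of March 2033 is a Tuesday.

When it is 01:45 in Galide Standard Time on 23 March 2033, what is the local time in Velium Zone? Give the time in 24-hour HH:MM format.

07:15

1 April 2033 is a Friday, so the first Sunday is April 3 and the third is April 17.
1 September 2033 is a Thursday, so the first Sunday is September 4 and the third is September 18.
23 March 2033 is outside the daylight-saving period (17 April – 18 September), so Galide Standard Time is on standard time, UTC−12:00.
01:45 Galide Standard Time + 12h = 13:45 UTC.
1 November 2032 is a Monday, so the first Saturday is November 6 and the second is November 13.
1 March 2033 is a Tuesday, so the first Friday is March 4 and the third is March 18.
At the standard offset (UTC−06:30), 13:45 UTC − 6h30m = 07:15 Velium Zone standard time.
The standard-time date in Velium Zone, 23 March 2033, is outside the daylight-saving period (13 November 2032 – 18 March 2033), so Velium Zone is on standard time, UTC−06:30.
13:45 UTC − 6h30m = 07:15 Velium Zone.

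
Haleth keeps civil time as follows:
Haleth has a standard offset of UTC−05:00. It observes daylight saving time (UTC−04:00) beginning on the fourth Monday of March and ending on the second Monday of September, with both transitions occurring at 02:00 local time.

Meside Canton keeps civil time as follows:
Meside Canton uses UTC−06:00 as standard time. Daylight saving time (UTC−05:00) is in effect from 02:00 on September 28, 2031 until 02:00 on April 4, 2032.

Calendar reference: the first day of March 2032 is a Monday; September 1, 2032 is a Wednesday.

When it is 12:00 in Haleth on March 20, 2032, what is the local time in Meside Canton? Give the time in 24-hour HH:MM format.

12:00

1 March 2032 is a Monday, so the first Monday is March 1 and the fourth is March 22.
1 September 2032 is a Wednesday, so the first Monday is September 6 and the second is September 13.
March 20, 2032 does not fall between 22 March and 13 September, so daylight saving is not in effect and Haleth is at UTC−05:00.
12:00 Haleth + 5h = 17:00 UTC.
At the standard offset (UTC−06:00), 17:00 UTC − 6h = 11:00 Meside Canton standard time.
The standard-time date in Meside Canton, March 20, 2032, lies within the daylight-saving period (28 September 2031 – 4 April 2032), so Meside Canton is on daylight time, UTC−05:00.
17:00 UTC − 5h = 12:00 Meside Canton.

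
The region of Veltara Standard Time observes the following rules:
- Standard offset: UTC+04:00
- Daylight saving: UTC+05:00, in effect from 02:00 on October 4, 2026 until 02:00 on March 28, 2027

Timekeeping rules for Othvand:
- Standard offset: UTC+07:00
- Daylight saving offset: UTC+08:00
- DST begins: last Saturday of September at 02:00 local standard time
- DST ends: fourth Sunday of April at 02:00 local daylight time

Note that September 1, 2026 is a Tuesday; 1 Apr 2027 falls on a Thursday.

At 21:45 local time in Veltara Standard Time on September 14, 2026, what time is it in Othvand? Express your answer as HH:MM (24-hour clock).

September 14, 2026 does not fall between 4 October 2026 and 28 March 2027, so daylight saving is not in effect and Veltara Standard Time is at UTC+04:00.
21:45 Veltara Standard Time − 4h = 17:45 UTC.
1 September 2026 is a Tuesday, so Saturdays fall on 5, 12, 19, 26; the last is September 26.
1 April 2027 is a Thursday, so the first Sunday is April 4 and the fourth is April 25.
At the standard offset (UTC+07:00), 17:45 UTC + 7h = 00:45 Othvand standard time (rolling into the next day, 15 September 2026).
The standard-time date in Othvand, September 15, 2026, is outside the daylight-saving period (26 September 2026 – 25 April 2027), so Othvand is on standard time, UTC+07:00.
17:45 UTC + 7h = 00:45 Othvand (rolling into the next day, 15 September 2026).

00:45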